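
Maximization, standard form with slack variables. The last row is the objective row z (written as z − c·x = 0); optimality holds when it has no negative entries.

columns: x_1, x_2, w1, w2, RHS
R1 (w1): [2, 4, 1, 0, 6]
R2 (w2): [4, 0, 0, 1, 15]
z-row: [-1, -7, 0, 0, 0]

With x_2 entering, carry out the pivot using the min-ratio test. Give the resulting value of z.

Ratio test on column x_2 — row 1: 6/4 = 3/2; row 2: entry 0 ≤ 0. Minimum is 3/2 at row 1 (w1 leaves); pivot element 4.
Pivot on row 1; the z-row RHS becomes 0 − (-7)·(3/2) = 21/2.

21/2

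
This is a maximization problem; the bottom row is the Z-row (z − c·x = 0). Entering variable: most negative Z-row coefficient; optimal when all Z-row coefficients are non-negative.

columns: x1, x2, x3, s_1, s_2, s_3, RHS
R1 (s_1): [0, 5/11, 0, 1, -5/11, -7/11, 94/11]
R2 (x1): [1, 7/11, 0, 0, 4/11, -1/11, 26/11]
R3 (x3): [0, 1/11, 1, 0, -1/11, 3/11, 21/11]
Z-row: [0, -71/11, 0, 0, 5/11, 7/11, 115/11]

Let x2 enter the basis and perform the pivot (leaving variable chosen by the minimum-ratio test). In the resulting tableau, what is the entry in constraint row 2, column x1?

Ratio test on column x2 — row 1: (94/11)/(5/11) = 94/5; row 2: (26/11)/(7/11) = 26/7; row 3: (21/11)/(1/11) = 21. Minimum is 26/7 at row 2 (x1 leaves); pivot element 7/11.
Divide row 2 by 7/11; eliminate column x2 from the other rows.
In the new row 2, the x1 entry is the old entry divided by the pivot: 1/(7/11) = 11/7.

11/7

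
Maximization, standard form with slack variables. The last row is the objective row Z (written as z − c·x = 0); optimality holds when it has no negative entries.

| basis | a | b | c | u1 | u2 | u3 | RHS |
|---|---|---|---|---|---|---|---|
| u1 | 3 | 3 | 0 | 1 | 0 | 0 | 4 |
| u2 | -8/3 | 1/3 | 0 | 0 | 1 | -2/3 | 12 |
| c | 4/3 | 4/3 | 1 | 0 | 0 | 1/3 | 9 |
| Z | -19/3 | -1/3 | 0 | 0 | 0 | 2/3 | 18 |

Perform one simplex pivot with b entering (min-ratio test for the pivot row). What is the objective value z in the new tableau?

Ratio test on column b — row 1: 4/3 = 4/3; row 2: 12/(1/3) = 36; row 3: 9/(4/3) = 27/4. Minimum is 4/3 at row 1 (u1 leaves); pivot element 3.
Pivot on row 1; the Z-row RHS becomes 18 − (-1/3)·(4/3) = 166/9.

166/9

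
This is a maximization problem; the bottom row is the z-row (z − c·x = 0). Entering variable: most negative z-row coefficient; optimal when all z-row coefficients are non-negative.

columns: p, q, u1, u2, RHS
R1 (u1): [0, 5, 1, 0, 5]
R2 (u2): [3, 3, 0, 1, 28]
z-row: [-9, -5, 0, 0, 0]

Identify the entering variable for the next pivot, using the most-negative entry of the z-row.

Negative z-row entries: p: -9, q: -5.
The most negative is -9 in column p, so p enters.

p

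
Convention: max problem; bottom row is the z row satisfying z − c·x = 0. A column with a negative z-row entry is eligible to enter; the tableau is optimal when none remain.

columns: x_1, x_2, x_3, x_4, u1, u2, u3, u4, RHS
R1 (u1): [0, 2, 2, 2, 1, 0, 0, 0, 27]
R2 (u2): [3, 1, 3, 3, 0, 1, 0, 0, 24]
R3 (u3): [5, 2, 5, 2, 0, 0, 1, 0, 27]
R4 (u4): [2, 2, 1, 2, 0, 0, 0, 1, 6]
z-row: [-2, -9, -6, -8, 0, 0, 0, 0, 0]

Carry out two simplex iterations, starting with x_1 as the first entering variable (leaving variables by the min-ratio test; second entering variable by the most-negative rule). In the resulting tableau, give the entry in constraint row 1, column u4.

-1

Ratio test on column x_1 — row 1: entry 0 ≤ 0; row 2: 24/3 = 8; row 3: 27/5 = 27/5; row 4: 6/2 = 3. Minimum is 3 at row 4 (u4 leaves); pivot element 2.
Divide row 4 by 2; eliminate column x_1 from the other rows.
Second iteration: most negative z-row entry is -7 in column x_2, so x_2 enters.
Ratio test on column x_2 — row 1: 27/2 = 27/2; row 2: entry -2 ≤ 0; row 3: entry -3 ≤ 0; row 4: 3/1 = 3. Minimum is 3 at row 4 (x_1 leaves); pivot element 1.
Divide row 4 by 1; eliminate column x_2 from the other rows.
After both pivots, the entry at constraint row 1, column u4 is -1.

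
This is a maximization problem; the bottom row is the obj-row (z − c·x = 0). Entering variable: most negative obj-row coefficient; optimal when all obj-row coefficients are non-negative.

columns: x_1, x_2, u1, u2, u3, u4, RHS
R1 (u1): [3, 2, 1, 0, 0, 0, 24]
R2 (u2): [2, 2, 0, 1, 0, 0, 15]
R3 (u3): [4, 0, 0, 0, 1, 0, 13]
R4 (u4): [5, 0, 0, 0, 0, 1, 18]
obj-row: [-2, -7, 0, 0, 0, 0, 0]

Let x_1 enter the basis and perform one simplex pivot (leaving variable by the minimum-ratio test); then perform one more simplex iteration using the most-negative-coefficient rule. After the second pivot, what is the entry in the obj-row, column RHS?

145/4

Ratio test on column x_1 — row 1: 24/3 = 8; row 2: 15/2 = 15/2; row 3: 13/4 = 13/4; row 4: 18/5 = 18/5. Minimum is 13/4 at row 3 (u3 leaves); pivot element 4.
Divide row 3 by 4; eliminate column x_1 from the other rows.
Second iteration: most negative obj-row entry is -7 in column x_2, so x_2 enters.
Ratio test on column x_2 — row 1: (57/4)/2 = 57/8; row 2: (17/2)/2 = 17/4; row 3: entry 0 ≤ 0; row 4: entry 0 ≤ 0. Minimum is 17/4 at row 2 (u2 leaves); pivot element 2.
Divide row 2 by 2; eliminate column x_2 from the other rows.
After both pivots, the entry at the obj-row, column RHS is 145/4.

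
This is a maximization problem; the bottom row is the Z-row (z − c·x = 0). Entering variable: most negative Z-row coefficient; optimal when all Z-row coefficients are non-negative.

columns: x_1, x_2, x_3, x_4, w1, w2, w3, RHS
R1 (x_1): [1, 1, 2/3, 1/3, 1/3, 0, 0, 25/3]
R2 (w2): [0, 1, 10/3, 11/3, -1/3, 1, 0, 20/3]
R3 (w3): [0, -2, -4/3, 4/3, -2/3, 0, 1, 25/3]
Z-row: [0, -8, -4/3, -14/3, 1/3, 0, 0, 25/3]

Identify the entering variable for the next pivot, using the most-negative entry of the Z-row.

x_2

Negative Z-row entries: x_2: -8, x_3: -4/3, x_4: -14/3.
The most negative is -8 in column x_2, so x_2 enters.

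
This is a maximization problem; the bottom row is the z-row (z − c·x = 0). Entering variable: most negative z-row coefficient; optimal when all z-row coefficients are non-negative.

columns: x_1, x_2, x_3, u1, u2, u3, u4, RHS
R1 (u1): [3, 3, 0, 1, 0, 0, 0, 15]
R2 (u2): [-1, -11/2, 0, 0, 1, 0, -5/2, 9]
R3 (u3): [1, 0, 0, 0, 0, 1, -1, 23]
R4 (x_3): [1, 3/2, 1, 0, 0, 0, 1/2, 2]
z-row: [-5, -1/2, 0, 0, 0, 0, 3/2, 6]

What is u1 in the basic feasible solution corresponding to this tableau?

15

u1 is basic (row 1); its value is the RHS of that row, 15.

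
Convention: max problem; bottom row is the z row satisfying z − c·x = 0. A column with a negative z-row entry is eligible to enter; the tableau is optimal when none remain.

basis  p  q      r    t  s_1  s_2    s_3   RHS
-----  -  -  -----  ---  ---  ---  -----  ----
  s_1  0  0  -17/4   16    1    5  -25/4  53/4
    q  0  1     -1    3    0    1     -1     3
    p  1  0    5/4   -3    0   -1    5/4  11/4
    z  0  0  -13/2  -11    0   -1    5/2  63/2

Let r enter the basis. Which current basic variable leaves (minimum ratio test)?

Column r entries and ratios — s_1: -17/4 ≤ 0, skip; q: -1 ≤ 0, skip; p: (11/4)/(5/4) = 11/5.
Smallest ratio is 11/5 in the row of p, so p leaves.

p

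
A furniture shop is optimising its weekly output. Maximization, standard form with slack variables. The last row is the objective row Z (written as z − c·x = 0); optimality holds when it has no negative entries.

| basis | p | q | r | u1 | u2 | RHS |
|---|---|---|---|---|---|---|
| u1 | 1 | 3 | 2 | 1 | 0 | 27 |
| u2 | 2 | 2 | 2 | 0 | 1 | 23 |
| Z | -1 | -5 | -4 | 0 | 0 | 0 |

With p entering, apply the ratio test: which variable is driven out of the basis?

Column p entries and ratios — u1: 27/1 = 27; u2: 23/2 = 23/2.
Smallest ratio is 23/2 in the row of u2, so u2 leaves.

u2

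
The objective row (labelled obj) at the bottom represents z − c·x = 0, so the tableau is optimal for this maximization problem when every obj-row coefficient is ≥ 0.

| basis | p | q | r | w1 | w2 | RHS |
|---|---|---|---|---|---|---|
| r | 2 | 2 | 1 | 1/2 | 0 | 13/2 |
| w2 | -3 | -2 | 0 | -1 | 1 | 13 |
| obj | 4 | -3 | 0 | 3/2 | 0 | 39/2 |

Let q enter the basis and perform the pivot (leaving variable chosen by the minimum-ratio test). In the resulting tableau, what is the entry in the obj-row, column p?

Ratio test on column q — row 1: (13/2)/2 = 13/4; row 2: entry -2 ≤ 0. Minimum is 13/4 at row 1 (r leaves); pivot element 2.
Divide row 1 by 2; eliminate column q from the other rows.
obj-row update in column p: 4 − (-3)·1 = 7.

7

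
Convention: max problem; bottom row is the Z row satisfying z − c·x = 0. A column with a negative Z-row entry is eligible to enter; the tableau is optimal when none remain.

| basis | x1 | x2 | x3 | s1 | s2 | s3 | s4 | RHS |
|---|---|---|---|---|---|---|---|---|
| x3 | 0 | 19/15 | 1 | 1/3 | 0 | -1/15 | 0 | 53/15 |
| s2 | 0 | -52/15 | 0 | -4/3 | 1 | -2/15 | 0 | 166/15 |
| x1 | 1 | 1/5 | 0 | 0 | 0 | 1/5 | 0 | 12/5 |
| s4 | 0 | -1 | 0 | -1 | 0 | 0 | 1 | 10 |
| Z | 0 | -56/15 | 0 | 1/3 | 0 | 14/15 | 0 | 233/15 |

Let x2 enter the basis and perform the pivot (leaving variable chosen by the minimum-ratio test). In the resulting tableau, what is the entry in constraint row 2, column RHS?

394/19

Ratio test on column x2 — row 1: (53/15)/(19/15) = 53/19; row 2: entry -52/15 ≤ 0; row 3: (12/5)/(1/5) = 12; row 4: entry -1 ≤ 0. Minimum is 53/19 at row 1 (x3 leaves); pivot element 19/15.
Divide row 1 by 19/15; eliminate column x2 from the other rows.
Row 2 update in column RHS: 166/15 − (-52/15)·(53/19) = 394/19.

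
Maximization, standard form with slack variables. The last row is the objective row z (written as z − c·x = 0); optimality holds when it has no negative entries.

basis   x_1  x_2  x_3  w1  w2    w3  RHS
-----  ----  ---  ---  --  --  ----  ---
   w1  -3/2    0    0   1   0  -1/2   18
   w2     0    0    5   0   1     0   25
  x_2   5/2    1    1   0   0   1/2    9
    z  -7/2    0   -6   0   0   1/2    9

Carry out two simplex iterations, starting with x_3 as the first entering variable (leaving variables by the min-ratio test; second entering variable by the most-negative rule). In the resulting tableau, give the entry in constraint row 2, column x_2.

0

Ratio test on column x_3 — row 1: entry 0 ≤ 0; row 2: 25/5 = 5; row 3: 9/1 = 9. Minimum is 5 at row 2 (w2 leaves); pivot element 5.
Divide row 2 by 5; eliminate column x_3 from the other rows.
Second iteration: most negative z-row entry is -7/2 in column x_1, so x_1 enters.
Ratio test on column x_1 — row 1: entry -3/2 ≤ 0; row 2: entry 0 ≤ 0; row 3: 4/(5/2) = 8/5. Minimum is 8/5 at row 3 (x_2 leaves); pivot element 5/2.
Divide row 3 by 5/2; eliminate column x_1 from the other rows.
After both pivots, the entry at constraint row 2, column x_2 is 0.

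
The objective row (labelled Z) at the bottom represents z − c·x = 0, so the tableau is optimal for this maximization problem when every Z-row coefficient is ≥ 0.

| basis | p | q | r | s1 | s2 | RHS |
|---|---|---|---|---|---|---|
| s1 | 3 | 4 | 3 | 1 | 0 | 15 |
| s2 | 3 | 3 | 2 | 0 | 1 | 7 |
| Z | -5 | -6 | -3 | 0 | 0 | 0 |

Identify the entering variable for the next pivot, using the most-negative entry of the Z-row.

q

Negative Z-row entries: p: -5, q: -6, r: -3.
The most negative is -6 in column q, so q enters.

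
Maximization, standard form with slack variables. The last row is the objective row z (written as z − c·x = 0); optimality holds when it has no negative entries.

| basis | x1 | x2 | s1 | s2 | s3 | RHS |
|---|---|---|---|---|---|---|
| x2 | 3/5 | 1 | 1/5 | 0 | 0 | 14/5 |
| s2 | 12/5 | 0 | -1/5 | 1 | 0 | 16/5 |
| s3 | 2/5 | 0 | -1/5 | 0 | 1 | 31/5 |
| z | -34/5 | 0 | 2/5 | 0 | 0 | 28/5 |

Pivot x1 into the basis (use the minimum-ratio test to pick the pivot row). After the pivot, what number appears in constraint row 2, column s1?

-1/12

Ratio test on column x1 — row 1: (14/5)/(3/5) = 14/3; row 2: (16/5)/(12/5) = 4/3; row 3: (31/5)/(2/5) = 31/2. Minimum is 4/3 at row 2 (s2 leaves); pivot element 12/5.
Divide row 2 by 12/5; eliminate column x1 from the other rows.
In the new row 2, the s1 entry is the old entry divided by the pivot: (-1/5)/(12/5) = -1/12.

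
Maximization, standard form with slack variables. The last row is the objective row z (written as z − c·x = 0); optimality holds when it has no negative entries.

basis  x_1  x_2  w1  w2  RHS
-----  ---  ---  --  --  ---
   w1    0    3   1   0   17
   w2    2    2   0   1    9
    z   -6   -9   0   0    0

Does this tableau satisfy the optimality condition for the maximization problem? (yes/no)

no

The z-row has a negative entry -9 in column x_2, so it is not optimal.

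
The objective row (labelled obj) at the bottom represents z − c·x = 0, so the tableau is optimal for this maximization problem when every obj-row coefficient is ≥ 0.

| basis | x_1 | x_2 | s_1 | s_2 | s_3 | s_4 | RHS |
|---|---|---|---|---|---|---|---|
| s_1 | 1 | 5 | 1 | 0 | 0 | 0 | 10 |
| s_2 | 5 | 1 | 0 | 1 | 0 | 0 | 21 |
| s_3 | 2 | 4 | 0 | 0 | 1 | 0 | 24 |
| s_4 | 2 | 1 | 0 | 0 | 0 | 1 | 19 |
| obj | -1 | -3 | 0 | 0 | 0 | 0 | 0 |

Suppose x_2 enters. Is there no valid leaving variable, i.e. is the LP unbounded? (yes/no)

Column x_2 has positive entries in row(s) 1, 2, 3, 4, so the ratio test bounds it — not unbounded.

no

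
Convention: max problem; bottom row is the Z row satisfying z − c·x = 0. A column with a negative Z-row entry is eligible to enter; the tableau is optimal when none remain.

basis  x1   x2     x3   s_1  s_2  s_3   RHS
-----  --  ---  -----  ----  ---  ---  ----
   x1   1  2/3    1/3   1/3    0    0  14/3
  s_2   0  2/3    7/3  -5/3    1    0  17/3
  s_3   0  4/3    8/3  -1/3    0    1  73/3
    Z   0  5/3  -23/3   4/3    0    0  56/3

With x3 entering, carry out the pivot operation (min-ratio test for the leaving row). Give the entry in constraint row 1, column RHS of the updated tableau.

27/7

Ratio test on column x3 — row 1: (14/3)/(1/3) = 14; row 2: (17/3)/(7/3) = 17/7; row 3: (73/3)/(8/3) = 73/8. Minimum is 17/7 at row 2 (s_2 leaves); pivot element 7/3.
Divide row 2 by 7/3; eliminate column x3 from the other rows.
Row 1 update in column RHS: 14/3 − (1/3)·(17/7) = 27/7.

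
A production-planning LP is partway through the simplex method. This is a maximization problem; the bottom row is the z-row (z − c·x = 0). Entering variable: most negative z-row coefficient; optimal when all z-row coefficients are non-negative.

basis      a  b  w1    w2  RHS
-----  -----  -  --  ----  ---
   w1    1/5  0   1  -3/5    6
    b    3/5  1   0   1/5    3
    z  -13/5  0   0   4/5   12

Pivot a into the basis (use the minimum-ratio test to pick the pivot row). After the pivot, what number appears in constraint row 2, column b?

5/3

Ratio test on column a — row 1: 6/(1/5) = 30; row 2: 3/(3/5) = 5. Minimum is 5 at row 2 (b leaves); pivot element 3/5.
Divide row 2 by 3/5; eliminate column a from the other rows.
In the new row 2, the b entry is the old entry divided by the pivot: 1/(3/5) = 5/3.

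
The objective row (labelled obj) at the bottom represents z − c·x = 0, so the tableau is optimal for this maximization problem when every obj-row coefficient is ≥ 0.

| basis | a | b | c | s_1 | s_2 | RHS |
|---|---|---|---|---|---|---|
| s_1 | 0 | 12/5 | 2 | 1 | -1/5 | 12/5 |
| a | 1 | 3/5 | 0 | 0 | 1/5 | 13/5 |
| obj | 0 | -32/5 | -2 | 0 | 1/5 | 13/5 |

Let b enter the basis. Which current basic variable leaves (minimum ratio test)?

s_1

Column b entries and ratios — s_1: (12/5)/(12/5) = 1; a: (13/5)/(3/5) = 13/3.
Smallest ratio is 1 in the row of s_1, so s_1 leaves.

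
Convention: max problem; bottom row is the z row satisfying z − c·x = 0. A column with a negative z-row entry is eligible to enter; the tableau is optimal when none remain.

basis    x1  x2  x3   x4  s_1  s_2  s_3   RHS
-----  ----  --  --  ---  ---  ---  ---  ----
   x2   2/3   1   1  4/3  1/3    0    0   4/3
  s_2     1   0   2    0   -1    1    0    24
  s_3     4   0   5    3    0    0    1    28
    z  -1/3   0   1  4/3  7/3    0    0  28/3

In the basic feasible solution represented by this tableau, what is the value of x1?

x1 is not in the basis, so in the current basic feasible solution x1 = 0.

0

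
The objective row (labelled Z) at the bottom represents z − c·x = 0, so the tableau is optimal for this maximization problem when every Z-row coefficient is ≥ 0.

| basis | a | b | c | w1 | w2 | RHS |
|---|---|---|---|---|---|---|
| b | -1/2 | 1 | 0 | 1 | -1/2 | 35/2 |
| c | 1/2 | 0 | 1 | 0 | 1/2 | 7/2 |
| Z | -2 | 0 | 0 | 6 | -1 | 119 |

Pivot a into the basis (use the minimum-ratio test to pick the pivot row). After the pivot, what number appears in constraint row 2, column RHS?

7

Ratio test on column a — row 1: entry -1/2 ≤ 0; row 2: (7/2)/(1/2) = 7. Minimum is 7 at row 2 (c leaves); pivot element 1/2.
Divide row 2 by 1/2; eliminate column a from the other rows.
In the new row 2, the RHS entry is the old entry divided by the pivot: (7/2)/(1/2) = 7.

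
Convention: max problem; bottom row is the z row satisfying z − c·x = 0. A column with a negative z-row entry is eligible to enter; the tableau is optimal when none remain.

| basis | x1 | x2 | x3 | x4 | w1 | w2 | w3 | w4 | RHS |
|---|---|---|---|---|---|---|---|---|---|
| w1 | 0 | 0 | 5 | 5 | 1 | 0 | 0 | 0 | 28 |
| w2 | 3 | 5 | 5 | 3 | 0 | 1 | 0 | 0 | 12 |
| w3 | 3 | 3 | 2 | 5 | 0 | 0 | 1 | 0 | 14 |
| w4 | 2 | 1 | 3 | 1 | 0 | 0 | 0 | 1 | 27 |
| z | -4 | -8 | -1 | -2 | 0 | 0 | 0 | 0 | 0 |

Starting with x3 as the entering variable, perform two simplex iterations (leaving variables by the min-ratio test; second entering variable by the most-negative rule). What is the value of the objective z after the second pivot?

Ratio test on column x3 — row 1: 28/5 = 28/5; row 2: 12/5 = 12/5; row 3: 14/2 = 7; row 4: 27/3 = 9. Minimum is 12/5 at row 2 (w2 leaves); pivot element 5.
Pivot on row 2; the z-row RHS becomes 0 − (-1)·(12/5) = 12/5.
Next entering variable (most negative z-row entry -7): x2.
Ratio test on column x2 — row 1: entry -5 ≤ 0; row 2: (12/5)/1 = 12/5; row 3: (46/5)/1 = 46/5; row 4: entry -2 ≤ 0. Minimum is 12/5 at row 2 (x3 leaves); pivot element 1.
After the second pivot the z-row RHS is 12/5 − (-7)·(12/5) = 96/5.

96/5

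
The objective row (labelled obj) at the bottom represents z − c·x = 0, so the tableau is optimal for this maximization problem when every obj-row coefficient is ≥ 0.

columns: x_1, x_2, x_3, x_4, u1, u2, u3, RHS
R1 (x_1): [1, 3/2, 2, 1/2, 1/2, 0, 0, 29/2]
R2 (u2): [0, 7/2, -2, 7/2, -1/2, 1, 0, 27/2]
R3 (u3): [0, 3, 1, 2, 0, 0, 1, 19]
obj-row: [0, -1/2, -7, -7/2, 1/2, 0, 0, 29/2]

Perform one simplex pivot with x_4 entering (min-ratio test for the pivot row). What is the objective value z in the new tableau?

28

Ratio test on column x_4 — row 1: (29/2)/(1/2) = 29; row 2: (27/2)/(7/2) = 27/7; row 3: 19/2 = 19/2. Minimum is 27/7 at row 2 (u2 leaves); pivot element 7/2.
Pivot on row 2; the obj-row RHS becomes 29/2 − (-7/2)·(27/7) = 28.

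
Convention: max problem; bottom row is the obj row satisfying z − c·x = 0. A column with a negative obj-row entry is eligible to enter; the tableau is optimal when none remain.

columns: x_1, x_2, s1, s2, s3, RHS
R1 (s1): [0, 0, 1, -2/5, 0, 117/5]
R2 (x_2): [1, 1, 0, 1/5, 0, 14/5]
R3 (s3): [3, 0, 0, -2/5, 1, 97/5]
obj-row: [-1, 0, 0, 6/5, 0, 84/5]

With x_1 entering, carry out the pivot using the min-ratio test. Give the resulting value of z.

98/5

Ratio test on column x_1 — row 1: entry 0 ≤ 0; row 2: (14/5)/1 = 14/5; row 3: (97/5)/3 = 97/15. Minimum is 14/5 at row 2 (x_2 leaves); pivot element 1.
Pivot on row 2; the obj-row RHS becomes 84/5 − (-1)·(14/5) = 98/5.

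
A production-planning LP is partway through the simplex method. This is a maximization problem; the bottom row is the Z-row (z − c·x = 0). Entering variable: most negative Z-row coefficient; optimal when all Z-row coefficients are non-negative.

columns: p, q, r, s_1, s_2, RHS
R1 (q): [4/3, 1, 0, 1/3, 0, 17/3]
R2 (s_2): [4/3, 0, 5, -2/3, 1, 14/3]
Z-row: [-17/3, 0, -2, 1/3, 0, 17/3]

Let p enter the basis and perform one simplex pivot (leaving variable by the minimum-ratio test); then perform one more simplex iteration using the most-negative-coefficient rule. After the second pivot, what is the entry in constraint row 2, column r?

Ratio test on column p — row 1: (17/3)/(4/3) = 17/4; row 2: (14/3)/(4/3) = 7/2. Minimum is 7/2 at row 2 (s_2 leaves); pivot element 4/3.
Divide row 2 by 4/3; eliminate column p from the other rows.
Second iteration: most negative Z-row entry is -5/2 in column s_1, so s_1 enters.
Ratio test on column s_1 — row 1: 1/1 = 1; row 2: entry -1/2 ≤ 0. Minimum is 1 at row 1 (q leaves); pivot element 1.
Divide row 1 by 1; eliminate column s_1 from the other rows.
After both pivots, the entry at constraint row 2, column r is 5/4.

5/4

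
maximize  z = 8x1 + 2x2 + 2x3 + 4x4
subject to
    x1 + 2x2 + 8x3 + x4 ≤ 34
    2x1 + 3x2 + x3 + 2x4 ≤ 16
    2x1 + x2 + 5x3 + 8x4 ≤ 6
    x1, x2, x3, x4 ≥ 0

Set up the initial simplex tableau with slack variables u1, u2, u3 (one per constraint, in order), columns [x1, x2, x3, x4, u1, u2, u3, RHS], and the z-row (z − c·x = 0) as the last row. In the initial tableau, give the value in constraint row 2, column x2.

3

Constraint 2 has coefficient 3 on x2.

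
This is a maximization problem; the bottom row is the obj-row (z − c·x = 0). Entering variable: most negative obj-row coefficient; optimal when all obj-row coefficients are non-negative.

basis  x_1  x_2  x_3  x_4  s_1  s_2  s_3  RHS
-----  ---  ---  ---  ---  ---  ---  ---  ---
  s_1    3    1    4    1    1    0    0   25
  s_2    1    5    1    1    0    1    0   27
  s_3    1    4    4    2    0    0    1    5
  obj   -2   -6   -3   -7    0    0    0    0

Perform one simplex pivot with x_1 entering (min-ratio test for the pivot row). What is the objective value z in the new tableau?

10

Ratio test on column x_1 — row 1: 25/3 = 25/3; row 2: 27/1 = 27; row 3: 5/1 = 5. Minimum is 5 at row 3 (s_3 leaves); pivot element 1.
Pivot on row 3; the obj-row RHS becomes 0 − (-2)·5 = 10.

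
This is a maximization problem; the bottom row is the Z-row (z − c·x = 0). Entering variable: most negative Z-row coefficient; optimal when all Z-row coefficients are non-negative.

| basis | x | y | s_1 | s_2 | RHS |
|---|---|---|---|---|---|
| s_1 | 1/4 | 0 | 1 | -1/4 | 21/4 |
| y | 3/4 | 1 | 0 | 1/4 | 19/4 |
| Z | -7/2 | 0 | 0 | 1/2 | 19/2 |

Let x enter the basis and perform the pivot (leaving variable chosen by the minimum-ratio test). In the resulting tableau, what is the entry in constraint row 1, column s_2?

-1/3

Ratio test on column x — row 1: (21/4)/(1/4) = 21; row 2: (19/4)/(3/4) = 19/3. Minimum is 19/3 at row 2 (y leaves); pivot element 3/4.
Divide row 2 by 3/4; eliminate column x from the other rows.
Row 1 update in column s_2: -1/4 − (1/4)·(1/3) = -1/3.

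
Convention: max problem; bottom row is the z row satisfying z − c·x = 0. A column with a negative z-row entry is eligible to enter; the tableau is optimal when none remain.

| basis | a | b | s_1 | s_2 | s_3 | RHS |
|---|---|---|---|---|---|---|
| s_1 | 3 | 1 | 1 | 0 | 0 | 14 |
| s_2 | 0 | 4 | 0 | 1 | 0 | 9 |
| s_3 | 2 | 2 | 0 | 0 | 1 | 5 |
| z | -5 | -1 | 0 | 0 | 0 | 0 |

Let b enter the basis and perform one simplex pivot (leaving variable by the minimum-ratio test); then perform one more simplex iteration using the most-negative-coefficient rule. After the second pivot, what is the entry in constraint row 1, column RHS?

Ratio test on column b — row 1: 14/1 = 14; row 2: 9/4 = 9/4; row 3: 5/2 = 5/2. Minimum is 9/4 at row 2 (s_2 leaves); pivot element 4.
Divide row 2 by 4; eliminate column b from the other rows.
Second iteration: most negative z-row entry is -5 in column a, so a enters.
Ratio test on column a — row 1: (47/4)/3 = 47/12; row 2: entry 0 ≤ 0; row 3: (1/2)/2 = 1/4. Minimum is 1/4 at row 3 (s_3 leaves); pivot element 2.
Divide row 3 by 2; eliminate column a from the other rows.
After both pivots, the entry at constraint row 1, column RHS is 11.

11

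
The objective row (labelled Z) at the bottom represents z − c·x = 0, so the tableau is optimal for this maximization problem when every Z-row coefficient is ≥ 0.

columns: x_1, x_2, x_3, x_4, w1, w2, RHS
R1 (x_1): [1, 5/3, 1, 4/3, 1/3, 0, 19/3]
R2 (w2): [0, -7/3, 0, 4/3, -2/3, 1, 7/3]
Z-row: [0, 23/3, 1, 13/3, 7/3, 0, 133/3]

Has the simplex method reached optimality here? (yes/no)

yes

Every Z-row coefficient is ≥ 0, so the tableau is optimal.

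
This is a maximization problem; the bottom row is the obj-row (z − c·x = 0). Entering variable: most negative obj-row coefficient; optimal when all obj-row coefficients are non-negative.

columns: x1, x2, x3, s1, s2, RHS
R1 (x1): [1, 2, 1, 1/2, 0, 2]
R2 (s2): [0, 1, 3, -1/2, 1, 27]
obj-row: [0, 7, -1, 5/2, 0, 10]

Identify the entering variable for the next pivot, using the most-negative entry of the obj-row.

Negative obj-row entries: x3: -1.
The most negative is -1 in column x3, so x3 enters.

x3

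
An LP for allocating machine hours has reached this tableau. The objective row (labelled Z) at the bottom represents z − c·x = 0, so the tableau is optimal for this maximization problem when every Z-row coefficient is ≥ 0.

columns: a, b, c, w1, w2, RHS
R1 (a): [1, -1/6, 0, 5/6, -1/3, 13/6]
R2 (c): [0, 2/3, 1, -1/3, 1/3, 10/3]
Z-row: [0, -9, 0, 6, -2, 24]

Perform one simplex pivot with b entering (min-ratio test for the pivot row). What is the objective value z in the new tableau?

69

Ratio test on column b — row 1: entry -1/6 ≤ 0; row 2: (10/3)/(2/3) = 5. Minimum is 5 at row 2 (c leaves); pivot element 2/3.
Pivot on row 2; the Z-row RHS becomes 24 − (-9)·5 = 69.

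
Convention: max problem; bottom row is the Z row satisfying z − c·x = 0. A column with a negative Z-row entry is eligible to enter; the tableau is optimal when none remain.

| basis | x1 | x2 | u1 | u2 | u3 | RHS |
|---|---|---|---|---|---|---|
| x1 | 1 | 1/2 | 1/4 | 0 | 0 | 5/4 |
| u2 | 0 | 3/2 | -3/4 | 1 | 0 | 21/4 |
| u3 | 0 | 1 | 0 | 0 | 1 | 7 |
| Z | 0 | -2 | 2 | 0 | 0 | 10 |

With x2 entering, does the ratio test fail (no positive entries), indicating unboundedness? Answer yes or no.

no

Column x2 has positive entries in row(s) 1, 2, 3, so the ratio test bounds it — not unbounded.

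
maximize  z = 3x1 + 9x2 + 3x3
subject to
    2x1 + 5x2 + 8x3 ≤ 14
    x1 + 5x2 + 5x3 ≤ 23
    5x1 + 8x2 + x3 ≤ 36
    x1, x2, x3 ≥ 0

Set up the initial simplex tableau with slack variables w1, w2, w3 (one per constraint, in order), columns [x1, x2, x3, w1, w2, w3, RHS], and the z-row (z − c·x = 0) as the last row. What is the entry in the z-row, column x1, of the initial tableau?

The z-row carries the negated objective coefficients: the x1 entry is -3.

-3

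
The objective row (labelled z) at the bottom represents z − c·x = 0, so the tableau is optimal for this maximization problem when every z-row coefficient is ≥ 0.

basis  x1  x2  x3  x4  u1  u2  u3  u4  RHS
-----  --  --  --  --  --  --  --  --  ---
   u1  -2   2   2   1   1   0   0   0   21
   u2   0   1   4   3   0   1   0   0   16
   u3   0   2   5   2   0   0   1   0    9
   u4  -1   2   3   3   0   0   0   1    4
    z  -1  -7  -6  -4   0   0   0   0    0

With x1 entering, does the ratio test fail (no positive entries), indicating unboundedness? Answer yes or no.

yes

Every constraint-row entry in column x1 is ≤ 0, so increasing x1 is unbounded.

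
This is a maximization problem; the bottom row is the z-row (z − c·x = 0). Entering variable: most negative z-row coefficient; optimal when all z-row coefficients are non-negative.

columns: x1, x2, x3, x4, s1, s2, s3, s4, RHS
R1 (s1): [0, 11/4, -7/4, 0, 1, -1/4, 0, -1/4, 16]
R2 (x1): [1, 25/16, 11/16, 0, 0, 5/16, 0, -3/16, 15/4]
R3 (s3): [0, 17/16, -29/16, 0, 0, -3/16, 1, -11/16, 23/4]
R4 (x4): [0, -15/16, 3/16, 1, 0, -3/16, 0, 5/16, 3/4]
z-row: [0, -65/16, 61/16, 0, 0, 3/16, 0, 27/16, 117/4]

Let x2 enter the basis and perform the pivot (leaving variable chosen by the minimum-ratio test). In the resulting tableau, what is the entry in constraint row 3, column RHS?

16/5

Ratio test on column x2 — row 1: 16/(11/4) = 64/11; row 2: (15/4)/(25/16) = 12/5; row 3: (23/4)/(17/16) = 92/17; row 4: entry -15/16 ≤ 0. Minimum is 12/5 at row 2 (x1 leaves); pivot element 25/16.
Divide row 2 by 25/16; eliminate column x2 from the other rows.
Row 3 update in column RHS: 23/4 − (17/16)·(12/5) = 16/5.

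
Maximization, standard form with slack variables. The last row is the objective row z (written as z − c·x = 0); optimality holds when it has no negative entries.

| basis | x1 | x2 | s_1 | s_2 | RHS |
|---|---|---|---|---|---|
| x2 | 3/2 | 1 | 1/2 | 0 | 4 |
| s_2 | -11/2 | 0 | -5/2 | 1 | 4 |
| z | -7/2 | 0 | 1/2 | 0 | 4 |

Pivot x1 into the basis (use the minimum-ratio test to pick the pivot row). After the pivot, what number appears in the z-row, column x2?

Ratio test on column x1 — row 1: 4/(3/2) = 8/3; row 2: entry -11/2 ≤ 0. Minimum is 8/3 at row 1 (x2 leaves); pivot element 3/2.
Divide row 1 by 3/2; eliminate column x1 from the other rows.
z-row update in column x2: 0 − (-7/2)·(2/3) = 7/3.

7/3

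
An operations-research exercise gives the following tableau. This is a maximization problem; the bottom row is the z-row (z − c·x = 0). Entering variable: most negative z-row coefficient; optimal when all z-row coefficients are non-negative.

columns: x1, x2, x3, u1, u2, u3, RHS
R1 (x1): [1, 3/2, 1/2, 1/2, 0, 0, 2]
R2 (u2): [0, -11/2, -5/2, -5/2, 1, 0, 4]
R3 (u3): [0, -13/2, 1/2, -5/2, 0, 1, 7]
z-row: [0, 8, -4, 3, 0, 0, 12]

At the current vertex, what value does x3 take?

0

x3 is not in the basis, so in the current basic feasible solution x3 = 0.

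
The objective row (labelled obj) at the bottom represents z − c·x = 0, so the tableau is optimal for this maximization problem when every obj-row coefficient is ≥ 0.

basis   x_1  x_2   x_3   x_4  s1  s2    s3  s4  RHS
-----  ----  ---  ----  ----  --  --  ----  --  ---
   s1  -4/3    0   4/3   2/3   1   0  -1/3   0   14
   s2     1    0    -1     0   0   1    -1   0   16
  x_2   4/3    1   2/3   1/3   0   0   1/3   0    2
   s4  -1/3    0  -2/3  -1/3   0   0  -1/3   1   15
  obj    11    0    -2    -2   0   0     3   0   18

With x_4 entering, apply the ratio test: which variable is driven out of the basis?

x_2

Column x_4 entries and ratios — s1: 14/(2/3) = 21; s2: 0 ≤ 0, skip; x_2: 2/(1/3) = 6; s4: -1/3 ≤ 0, skip.
Smallest ratio is 6 in the row of x_2, so x_2 leaves.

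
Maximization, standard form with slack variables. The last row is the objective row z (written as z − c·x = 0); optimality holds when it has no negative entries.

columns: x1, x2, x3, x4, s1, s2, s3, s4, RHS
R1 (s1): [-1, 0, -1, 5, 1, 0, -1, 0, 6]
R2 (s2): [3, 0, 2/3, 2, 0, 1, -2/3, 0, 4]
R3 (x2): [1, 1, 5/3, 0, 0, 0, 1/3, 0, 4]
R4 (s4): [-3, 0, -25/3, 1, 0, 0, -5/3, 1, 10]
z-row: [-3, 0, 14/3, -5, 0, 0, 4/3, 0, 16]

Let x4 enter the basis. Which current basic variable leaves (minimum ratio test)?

s1

Column x4 entries and ratios — s1: 6/5 = 6/5; s2: 4/2 = 2; x2: 0 ≤ 0, skip; s4: 10/1 = 10.
Smallest ratio is 6/5 in the row of s1, so s1 leaves.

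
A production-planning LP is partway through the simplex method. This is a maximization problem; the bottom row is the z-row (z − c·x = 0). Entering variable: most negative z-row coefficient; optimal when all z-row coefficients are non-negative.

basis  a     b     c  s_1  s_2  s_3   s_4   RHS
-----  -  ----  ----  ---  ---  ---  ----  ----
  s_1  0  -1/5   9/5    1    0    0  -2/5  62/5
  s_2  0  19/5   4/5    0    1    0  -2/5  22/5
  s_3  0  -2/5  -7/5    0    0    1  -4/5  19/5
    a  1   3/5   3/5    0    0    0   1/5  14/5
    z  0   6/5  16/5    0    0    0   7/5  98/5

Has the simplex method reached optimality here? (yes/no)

Every z-row coefficient is ≥ 0, so the tableau is optimal.

yes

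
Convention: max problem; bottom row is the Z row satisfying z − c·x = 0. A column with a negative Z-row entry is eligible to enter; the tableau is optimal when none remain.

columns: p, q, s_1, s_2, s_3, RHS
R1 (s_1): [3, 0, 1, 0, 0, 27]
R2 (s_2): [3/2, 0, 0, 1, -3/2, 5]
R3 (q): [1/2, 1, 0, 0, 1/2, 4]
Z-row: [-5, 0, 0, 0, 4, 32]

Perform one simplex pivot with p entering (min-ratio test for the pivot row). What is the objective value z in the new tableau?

146/3

Ratio test on column p — row 1: 27/3 = 9; row 2: 5/(3/2) = 10/3; row 3: 4/(1/2) = 8. Minimum is 10/3 at row 2 (s_2 leaves); pivot element 3/2.
Pivot on row 2; the Z-row RHS becomes 32 − (-5)·(10/3) = 146/3.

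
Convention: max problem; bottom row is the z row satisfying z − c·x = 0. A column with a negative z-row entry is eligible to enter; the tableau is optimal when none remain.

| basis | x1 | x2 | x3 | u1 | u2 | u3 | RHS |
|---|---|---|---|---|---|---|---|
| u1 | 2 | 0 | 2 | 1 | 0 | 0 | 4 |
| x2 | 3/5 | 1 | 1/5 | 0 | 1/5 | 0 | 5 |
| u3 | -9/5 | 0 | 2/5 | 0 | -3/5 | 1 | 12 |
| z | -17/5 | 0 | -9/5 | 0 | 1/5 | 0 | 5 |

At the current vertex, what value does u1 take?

u1 is basic (row 1); its value is the RHS of that row, 4.

4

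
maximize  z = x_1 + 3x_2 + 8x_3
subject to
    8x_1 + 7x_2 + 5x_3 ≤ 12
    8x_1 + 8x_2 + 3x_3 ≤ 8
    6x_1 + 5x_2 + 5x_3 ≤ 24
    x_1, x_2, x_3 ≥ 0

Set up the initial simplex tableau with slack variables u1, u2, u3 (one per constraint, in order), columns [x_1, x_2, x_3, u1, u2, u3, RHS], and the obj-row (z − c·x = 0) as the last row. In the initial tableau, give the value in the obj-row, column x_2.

-3

The obj-row carries the negated objective coefficients: the x_2 entry is -3.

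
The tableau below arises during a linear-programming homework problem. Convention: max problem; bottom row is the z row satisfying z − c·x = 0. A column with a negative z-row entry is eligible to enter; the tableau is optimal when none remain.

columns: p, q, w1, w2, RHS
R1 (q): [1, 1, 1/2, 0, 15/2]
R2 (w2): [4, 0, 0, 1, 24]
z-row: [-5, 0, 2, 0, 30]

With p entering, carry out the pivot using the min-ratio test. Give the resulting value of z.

Ratio test on column p — row 1: (15/2)/1 = 15/2; row 2: 24/4 = 6. Minimum is 6 at row 2 (w2 leaves); pivot element 4.
Pivot on row 2; the z-row RHS becomes 30 − (-5)·6 = 60.

60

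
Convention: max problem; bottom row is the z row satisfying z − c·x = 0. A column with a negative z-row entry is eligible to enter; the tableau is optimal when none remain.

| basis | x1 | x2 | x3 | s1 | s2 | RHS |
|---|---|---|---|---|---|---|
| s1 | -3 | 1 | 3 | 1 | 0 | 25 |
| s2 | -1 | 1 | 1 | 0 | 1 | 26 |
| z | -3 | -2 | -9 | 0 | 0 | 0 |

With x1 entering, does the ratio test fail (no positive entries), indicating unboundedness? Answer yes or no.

yes

Every constraint-row entry in column x1 is ≤ 0, so increasing x1 is unbounded.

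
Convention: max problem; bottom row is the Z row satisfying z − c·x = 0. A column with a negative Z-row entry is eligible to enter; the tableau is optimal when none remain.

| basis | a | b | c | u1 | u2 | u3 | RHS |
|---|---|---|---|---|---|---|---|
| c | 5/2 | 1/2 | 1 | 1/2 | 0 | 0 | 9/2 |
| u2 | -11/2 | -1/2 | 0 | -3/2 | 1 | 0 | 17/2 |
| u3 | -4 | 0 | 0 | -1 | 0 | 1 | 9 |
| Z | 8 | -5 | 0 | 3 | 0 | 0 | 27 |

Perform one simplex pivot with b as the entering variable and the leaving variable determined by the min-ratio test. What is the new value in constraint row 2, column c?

1

Ratio test on column b — row 1: (9/2)/(1/2) = 9; row 2: entry -1/2 ≤ 0; row 3: entry 0 ≤ 0. Minimum is 9 at row 1 (c leaves); pivot element 1/2.
Divide row 1 by 1/2; eliminate column b from the other rows.
Row 2 update in column c: 0 − (-1/2)·2 = 1.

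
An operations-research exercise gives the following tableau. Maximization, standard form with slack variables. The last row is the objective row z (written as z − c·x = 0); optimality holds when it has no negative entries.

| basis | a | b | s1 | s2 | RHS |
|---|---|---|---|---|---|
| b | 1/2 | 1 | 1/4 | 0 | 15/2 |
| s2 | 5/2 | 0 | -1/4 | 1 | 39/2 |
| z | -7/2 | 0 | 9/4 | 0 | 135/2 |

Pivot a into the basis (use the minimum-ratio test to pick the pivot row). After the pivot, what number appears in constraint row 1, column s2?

-1/5

Ratio test on column a — row 1: (15/2)/(1/2) = 15; row 2: (39/2)/(5/2) = 39/5. Minimum is 39/5 at row 2 (s2 leaves); pivot element 5/2.
Divide row 2 by 5/2; eliminate column a from the other rows.
Row 1 update in column s2: 0 − (1/2)·(2/5) = -1/5.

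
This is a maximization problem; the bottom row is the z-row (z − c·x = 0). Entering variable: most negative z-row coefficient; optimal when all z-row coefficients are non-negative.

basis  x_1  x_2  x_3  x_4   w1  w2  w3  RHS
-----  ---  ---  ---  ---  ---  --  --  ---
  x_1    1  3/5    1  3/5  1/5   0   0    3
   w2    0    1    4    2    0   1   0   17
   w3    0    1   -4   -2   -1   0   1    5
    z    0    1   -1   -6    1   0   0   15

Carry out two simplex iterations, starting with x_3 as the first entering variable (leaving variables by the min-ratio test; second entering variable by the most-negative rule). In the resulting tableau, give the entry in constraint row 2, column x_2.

-1

Ratio test on column x_3 — row 1: 3/1 = 3; row 2: 17/4 = 17/4; row 3: entry -4 ≤ 0. Minimum is 3 at row 1 (x_1 leaves); pivot element 1.
Divide row 1 by 1; eliminate column x_3 from the other rows.
Second iteration: most negative z-row entry is -27/5 in column x_4, so x_4 enters.
Ratio test on column x_4 — row 1: 3/(3/5) = 5; row 2: entry -2/5 ≤ 0; row 3: 17/(2/5) = 85/2. Minimum is 5 at row 1 (x_3 leaves); pivot element 3/5.
Divide row 1 by 3/5; eliminate column x_4 from the other rows.
After both pivots, the entry at constraint row 2, column x_2 is -1.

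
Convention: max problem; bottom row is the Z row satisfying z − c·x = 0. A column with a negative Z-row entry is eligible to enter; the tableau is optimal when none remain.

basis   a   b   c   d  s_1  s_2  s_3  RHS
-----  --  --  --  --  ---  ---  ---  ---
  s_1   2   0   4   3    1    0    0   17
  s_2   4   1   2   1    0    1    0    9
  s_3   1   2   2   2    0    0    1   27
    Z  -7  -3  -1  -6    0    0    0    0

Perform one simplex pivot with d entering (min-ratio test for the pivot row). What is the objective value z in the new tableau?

34

Ratio test on column d — row 1: 17/3 = 17/3; row 2: 9/1 = 9; row 3: 27/2 = 27/2. Minimum is 17/3 at row 1 (s_1 leaves); pivot element 3.
Pivot on row 1; the Z-row RHS becomes 0 − (-6)·(17/3) = 34.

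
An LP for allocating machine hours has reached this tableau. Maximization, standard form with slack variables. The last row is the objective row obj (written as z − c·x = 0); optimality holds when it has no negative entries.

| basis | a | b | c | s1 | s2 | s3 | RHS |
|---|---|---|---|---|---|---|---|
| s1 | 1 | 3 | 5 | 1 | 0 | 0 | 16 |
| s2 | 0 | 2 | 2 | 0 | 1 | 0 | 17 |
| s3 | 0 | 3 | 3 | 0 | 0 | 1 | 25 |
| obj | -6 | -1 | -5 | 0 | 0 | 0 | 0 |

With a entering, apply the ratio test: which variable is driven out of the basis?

s1

Column a entries and ratios — s1: 16/1 = 16; s2: 0 ≤ 0, skip; s3: 0 ≤ 0, skip.
Smallest ratio is 16 in the row of s1, so s1 leaves.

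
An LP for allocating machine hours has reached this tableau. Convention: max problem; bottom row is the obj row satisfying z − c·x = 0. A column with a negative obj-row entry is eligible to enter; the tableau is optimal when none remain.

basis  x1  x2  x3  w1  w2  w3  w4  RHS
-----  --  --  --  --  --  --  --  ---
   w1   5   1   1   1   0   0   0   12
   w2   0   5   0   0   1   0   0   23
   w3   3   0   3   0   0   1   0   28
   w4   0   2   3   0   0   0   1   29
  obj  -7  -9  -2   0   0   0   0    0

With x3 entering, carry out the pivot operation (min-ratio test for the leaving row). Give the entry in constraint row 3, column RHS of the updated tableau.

Ratio test on column x3 — row 1: 12/1 = 12; row 2: entry 0 ≤ 0; row 3: 28/3 = 28/3; row 4: 29/3 = 29/3. Minimum is 28/3 at row 3 (w3 leaves); pivot element 3.
Divide row 3 by 3; eliminate column x3 from the other rows.
In the new row 3, the RHS entry is the old entry divided by the pivot: 28/3 = 28/3.

28/3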